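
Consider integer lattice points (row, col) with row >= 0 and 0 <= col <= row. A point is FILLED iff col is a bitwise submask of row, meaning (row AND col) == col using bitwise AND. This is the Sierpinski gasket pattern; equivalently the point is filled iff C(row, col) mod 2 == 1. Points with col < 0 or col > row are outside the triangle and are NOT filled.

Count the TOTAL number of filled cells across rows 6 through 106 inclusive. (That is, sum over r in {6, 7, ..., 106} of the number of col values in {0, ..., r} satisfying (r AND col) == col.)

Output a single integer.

Answer: 1348

Derivation:
r6=110 pc2: +4 =4
r7=111 pc3: +8 =12
r8=1000 pc1: +2 =14
r9=1001 pc2: +4 =18
r10=1010 pc2: +4 =22
r11=1011 pc3: +8 =30
r12=1100 pc2: +4 =34
r13=1101 pc3: +8 =42
r14=1110 pc3: +8 =50
r15=1111 pc4: +16 =66
r16=10000 pc1: +2 =68
r17=10001 pc2: +4 =72
r18=10010 pc2: +4 =76
r19=10011 pc3: +8 =84
r20=10100 pc2: +4 =88
r21=10101 pc3: +8 =96
r22=10110 pc3: +8 =104
r23=10111 pc4: +16 =120
r24=11000 pc2: +4 =124
r25=11001 pc3: +8 =132
r26=11010 pc3: +8 =140
r27=11011 pc4: +16 =156
r28=11100 pc3: +8 =164
r29=11101 pc4: +16 =180
r30=11110 pc4: +16 =196
r31=11111 pc5: +32 =228
r32=100000 pc1: +2 =230
r33=100001 pc2: +4 =234
r34=100010 pc2: +4 =238
r35=100011 pc3: +8 =246
r36=100100 pc2: +4 =250
r37=100101 pc3: +8 =258
r38=100110 pc3: +8 =266
r39=100111 pc4: +16 =282
r40=101000 pc2: +4 =286
r41=101001 pc3: +8 =294
r42=101010 pc3: +8 =302
r43=101011 pc4: +16 =318
r44=101100 pc3: +8 =326
r45=101101 pc4: +16 =342
r46=101110 pc4: +16 =358
r47=101111 pc5: +32 =390
r48=110000 pc2: +4 =394
r49=110001 pc3: +8 =402
r50=110010 pc3: +8 =410
r51=110011 pc4: +16 =426
r52=110100 pc3: +8 =434
r53=110101 pc4: +16 =450
r54=110110 pc4: +16 =466
r55=110111 pc5: +32 =498
r56=111000 pc3: +8 =506
r57=111001 pc4: +16 =522
r58=111010 pc4: +16 =538
r59=111011 pc5: +32 =570
r60=111100 pc4: +16 =586
r61=111101 pc5: +32 =618
r62=111110 pc5: +32 =650
r63=111111 pc6: +64 =714
r64=1000000 pc1: +2 =716
r65=1000001 pc2: +4 =720
r66=1000010 pc2: +4 =724
r67=1000011 pc3: +8 =732
r68=1000100 pc2: +4 =736
r69=1000101 pc3: +8 =744
r70=1000110 pc3: +8 =752
r71=1000111 pc4: +16 =768
r72=1001000 pc2: +4 =772
r73=1001001 pc3: +8 =780
r74=1001010 pc3: +8 =788
r75=1001011 pc4: +16 =804
r76=1001100 pc3: +8 =812
r77=1001101 pc4: +16 =828
r78=1001110 pc4: +16 =844
r79=1001111 pc5: +32 =876
r80=1010000 pc2: +4 =880
r81=1010001 pc3: +8 =888
r82=1010010 pc3: +8 =896
r83=1010011 pc4: +16 =912
r84=1010100 pc3: +8 =920
r85=1010101 pc4: +16 =936
r86=1010110 pc4: +16 =952
r87=1010111 pc5: +32 =984
r88=1011000 pc3: +8 =992
r89=1011001 pc4: +16 =1008
r90=1011010 pc4: +16 =1024
r91=1011011 pc5: +32 =1056
r92=1011100 pc4: +16 =1072
r93=1011101 pc5: +32 =1104
r94=1011110 pc5: +32 =1136
r95=1011111 pc6: +64 =1200
r96=1100000 pc2: +4 =1204
r97=1100001 pc3: +8 =1212
r98=1100010 pc3: +8 =1220
r99=1100011 pc4: +16 =1236
r100=1100100 pc3: +8 =1244
r101=1100101 pc4: +16 =1260
r102=1100110 pc4: +16 =1276
r103=1100111 pc5: +32 =1308
r104=1101000 pc3: +8 =1316
r105=1101001 pc4: +16 =1332
r106=1101010 pc4: +16 =1348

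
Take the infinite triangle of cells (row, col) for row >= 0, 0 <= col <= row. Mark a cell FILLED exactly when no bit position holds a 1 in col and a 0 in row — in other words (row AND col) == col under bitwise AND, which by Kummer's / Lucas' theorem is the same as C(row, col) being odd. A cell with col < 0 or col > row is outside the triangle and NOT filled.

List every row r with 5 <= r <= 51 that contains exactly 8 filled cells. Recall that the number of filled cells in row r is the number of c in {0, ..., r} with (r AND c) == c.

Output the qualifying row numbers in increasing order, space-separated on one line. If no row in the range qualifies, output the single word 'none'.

Answer: 7 11 13 14 19 21 22 25 26 28 35 37 38 41 42 44 49 50

Derivation:
Row r has 2^popcount(r) filled cells, so we need popcount(r) = log2(8) = 3.
Scan r = 5..51 and keep those with exactly 3 one-bits:
r=5=101 popcount=2 -> skip
r=6=110 popcount=2 -> skip
r=7=111 popcount=3 -> KEEP
r=8=1000 popcount=1 -> skip
r=9=1001 popcount=2 -> skip
r=10=1010 popcount=2 -> skip
r=11=1011 popcount=3 -> KEEP
r=12=1100 popcount=2 -> skip
r=13=1101 popcount=3 -> KEEP
r=14=1110 popcount=3 -> KEEP
r=15=1111 popcount=4 -> skip
r=16=10000 popcount=1 -> skip
r=17=10001 popcount=2 -> skip
r=18=10010 popcount=2 -> skip
r=19=10011 popcount=3 -> KEEP
r=20=10100 popcount=2 -> skip
r=21=10101 popcount=3 -> KEEP
r=22=10110 popcount=3 -> KEEP
r=23=10111 popcount=4 -> skip
r=24=11000 popcount=2 -> skip
r=25=11001 popcount=3 -> KEEP
r=26=11010 popcount=3 -> KEEP
r=27=11011 popcount=4 -> skip
r=28=11100 popcount=3 -> KEEP
r=29=11101 popcount=4 -> skip
r=30=11110 popcount=4 -> skip
r=31=11111 popcount=5 -> skip
r=32=100000 popcount=1 -> skip
r=33=100001 popcount=2 -> skip
r=34=100010 popcount=2 -> skip
r=35=100011 popcount=3 -> KEEP
r=36=100100 popcount=2 -> skip
r=37=100101 popcount=3 -> KEEP
r=38=100110 popcount=3 -> KEEP
r=39=100111 popcount=4 -> skip
r=40=101000 popcount=2 -> skip
r=41=101001 popcount=3 -> KEEP
r=42=101010 popcount=3 -> KEEP
r=43=101011 popcount=4 -> skip
r=44=101100 popcount=3 -> KEEP
r=45=101101 popcount=4 -> skip
r=46=101110 popcount=4 -> skip
r=47=101111 popcount=5 -> skip
r=48=110000 popcount=2 -> skip
r=49=110001 popcount=3 -> KEEP
r=50=110010 popcount=3 -> KEEP
r=51=110011 popcount=4 -> skip
Kept rows: 7 11 13 14 19 21 22 25 26 28 35 37 38 41 42 44 49 50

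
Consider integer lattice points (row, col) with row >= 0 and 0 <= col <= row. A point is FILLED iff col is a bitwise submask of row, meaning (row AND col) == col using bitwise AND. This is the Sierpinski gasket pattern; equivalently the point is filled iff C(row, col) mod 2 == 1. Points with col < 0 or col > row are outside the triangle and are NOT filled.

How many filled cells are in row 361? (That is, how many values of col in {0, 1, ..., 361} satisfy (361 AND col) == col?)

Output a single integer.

Answer: 32

Derivation:
361 in binary = 101101001
popcount(361) = number of 1-bits in 101101001 = 5
A col c satisfies (361 AND c) == c iff every set bit of c is also set in 361; each of the 5 set bits of 361 can independently be on or off in c.
count = 2^5 = 32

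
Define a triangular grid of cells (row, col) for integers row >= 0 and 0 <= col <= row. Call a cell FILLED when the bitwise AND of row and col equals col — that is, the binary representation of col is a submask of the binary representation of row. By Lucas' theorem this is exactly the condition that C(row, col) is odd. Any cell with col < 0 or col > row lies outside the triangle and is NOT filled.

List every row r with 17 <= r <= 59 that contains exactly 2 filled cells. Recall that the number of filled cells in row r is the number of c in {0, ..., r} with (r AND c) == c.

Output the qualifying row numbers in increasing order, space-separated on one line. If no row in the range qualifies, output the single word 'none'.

Answer: 32

Derivation:
Row r has 2^popcount(r) filled cells, so we need popcount(r) = log2(2) = 1.
Scan r = 17..59 and keep those with exactly 1 one-bits:
r=17=10001 popcount=2 -> skip
r=18=10010 popcount=2 -> skip
r=19=10011 popcount=3 -> skip
r=20=10100 popcount=2 -> skip
r=21=10101 popcount=3 -> skip
r=22=10110 popcount=3 -> skip
r=23=10111 popcount=4 -> skip
r=24=11000 popcount=2 -> skip
r=25=11001 popcount=3 -> skip
r=26=11010 popcount=3 -> skip
r=27=11011 popcount=4 -> skip
r=28=11100 popcount=3 -> skip
r=29=11101 popcount=4 -> skip
r=30=11110 popcount=4 -> skip
r=31=11111 popcount=5 -> skip
r=32=100000 popcount=1 -> KEEP
r=33=100001 popcount=2 -> skip
r=34=100010 popcount=2 -> skip
r=35=100011 popcount=3 -> skip
r=36=100100 popcount=2 -> skip
r=37=100101 popcount=3 -> skip
r=38=100110 popcount=3 -> skip
r=39=100111 popcount=4 -> skip
r=40=101000 popcount=2 -> skip
r=41=101001 popcount=3 -> skip
r=42=101010 popcount=3 -> skip
r=43=101011 popcount=4 -> skip
r=44=101100 popcount=3 -> skip
r=45=101101 popcount=4 -> skip
r=46=101110 popcount=4 -> skip
r=47=101111 popcount=5 -> skip
r=48=110000 popcount=2 -> skip
r=49=110001 popcount=3 -> skip
r=50=110010 popcount=3 -> skip
r=51=110011 popcount=4 -> skip
r=52=110100 popcount=3 -> skip
r=53=110101 popcount=4 -> skip
r=54=110110 popcount=4 -> skip
r=55=110111 popcount=5 -> skip
r=56=111000 popcount=3 -> skip
r=57=111001 popcount=4 -> skip
r=58=111010 popcount=4 -> skip
r=59=111011 popcount=5 -> skip
Kept rows: 32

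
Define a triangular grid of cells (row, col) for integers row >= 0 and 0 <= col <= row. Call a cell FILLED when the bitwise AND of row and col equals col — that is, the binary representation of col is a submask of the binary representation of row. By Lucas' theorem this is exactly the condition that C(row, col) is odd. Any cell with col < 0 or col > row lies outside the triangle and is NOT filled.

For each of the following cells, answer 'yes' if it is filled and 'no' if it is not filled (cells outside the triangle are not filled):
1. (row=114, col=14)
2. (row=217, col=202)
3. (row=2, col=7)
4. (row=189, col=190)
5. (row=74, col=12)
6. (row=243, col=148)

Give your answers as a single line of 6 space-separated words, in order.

Answer: no no no no no no

Derivation:
(114,14): row=0b1110010, col=0b1110, row AND col = 0b10 = 2; 2 != 14 -> empty
(217,202): row=0b11011001, col=0b11001010, row AND col = 0b11001000 = 200; 200 != 202 -> empty
(2,7): col outside [0, 2] -> not filled
(189,190): col outside [0, 189] -> not filled
(74,12): row=0b1001010, col=0b1100, row AND col = 0b1000 = 8; 8 != 12 -> empty
(243,148): row=0b11110011, col=0b10010100, row AND col = 0b10010000 = 144; 144 != 148 -> empty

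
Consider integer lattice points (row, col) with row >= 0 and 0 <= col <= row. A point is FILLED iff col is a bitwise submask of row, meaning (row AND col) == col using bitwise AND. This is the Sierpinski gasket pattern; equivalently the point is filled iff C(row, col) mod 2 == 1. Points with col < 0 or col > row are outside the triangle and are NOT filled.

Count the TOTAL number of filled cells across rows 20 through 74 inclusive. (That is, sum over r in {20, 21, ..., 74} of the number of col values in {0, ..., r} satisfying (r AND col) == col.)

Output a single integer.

r20=10100 pc2: +4 =4
r21=10101 pc3: +8 =12
r22=10110 pc3: +8 =20
r23=10111 pc4: +16 =36
r24=11000 pc2: +4 =40
r25=11001 pc3: +8 =48
r26=11010 pc3: +8 =56
r27=11011 pc4: +16 =72
r28=11100 pc3: +8 =80
r29=11101 pc4: +16 =96
r30=11110 pc4: +16 =112
r31=11111 pc5: +32 =144
r32=100000 pc1: +2 =146
r33=100001 pc2: +4 =150
r34=100010 pc2: +4 =154
r35=100011 pc3: +8 =162
r36=100100 pc2: +4 =166
r37=100101 pc3: +8 =174
r38=100110 pc3: +8 =182
r39=100111 pc4: +16 =198
r40=101000 pc2: +4 =202
r41=101001 pc3: +8 =210
r42=101010 pc3: +8 =218
r43=101011 pc4: +16 =234
r44=101100 pc3: +8 =242
r45=101101 pc4: +16 =258
r46=101110 pc4: +16 =274
r47=101111 pc5: +32 =306
r48=110000 pc2: +4 =310
r49=110001 pc3: +8 =318
r50=110010 pc3: +8 =326
r51=110011 pc4: +16 =342
r52=110100 pc3: +8 =350
r53=110101 pc4: +16 =366
r54=110110 pc4: +16 =382
r55=110111 pc5: +32 =414
r56=111000 pc3: +8 =422
r57=111001 pc4: +16 =438
r58=111010 pc4: +16 =454
r59=111011 pc5: +32 =486
r60=111100 pc4: +16 =502
r61=111101 pc5: +32 =534
r62=111110 pc5: +32 =566
r63=111111 pc6: +64 =630
r64=1000000 pc1: +2 =632
r65=1000001 pc2: +4 =636
r66=1000010 pc2: +4 =640
r67=1000011 pc3: +8 =648
r68=1000100 pc2: +4 =652
r69=1000101 pc3: +8 =660
r70=1000110 pc3: +8 =668
r71=1000111 pc4: +16 =684
r72=1001000 pc2: +4 =688
r73=1001001 pc3: +8 =696
r74=1001010 pc3: +8 =704

Answer: 704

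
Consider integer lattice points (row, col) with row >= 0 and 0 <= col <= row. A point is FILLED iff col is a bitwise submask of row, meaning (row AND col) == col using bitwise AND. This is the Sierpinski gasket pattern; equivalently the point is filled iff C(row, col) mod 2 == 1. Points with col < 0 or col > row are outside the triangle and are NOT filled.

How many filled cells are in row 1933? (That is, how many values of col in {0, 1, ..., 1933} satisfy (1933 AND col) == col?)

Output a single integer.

Answer: 128

Derivation:
1933 in binary = 11110001101
popcount(1933) = number of 1-bits in 11110001101 = 7
A col c satisfies (1933 AND c) == c iff every set bit of c is also set in 1933; each of the 7 set bits of 1933 can independently be on or off in c.
count = 2^7 = 128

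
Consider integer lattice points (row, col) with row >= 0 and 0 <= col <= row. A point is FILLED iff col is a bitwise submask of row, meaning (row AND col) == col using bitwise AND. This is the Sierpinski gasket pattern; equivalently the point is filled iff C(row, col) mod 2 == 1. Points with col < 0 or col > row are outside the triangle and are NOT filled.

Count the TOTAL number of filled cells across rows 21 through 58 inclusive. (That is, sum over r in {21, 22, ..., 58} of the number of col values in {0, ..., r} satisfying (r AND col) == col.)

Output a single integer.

r21=10101 pc3: +8 =8
r22=10110 pc3: +8 =16
r23=10111 pc4: +16 =32
r24=11000 pc2: +4 =36
r25=11001 pc3: +8 =44
r26=11010 pc3: +8 =52
r27=11011 pc4: +16 =68
r28=11100 pc3: +8 =76
r29=11101 pc4: +16 =92
r30=11110 pc4: +16 =108
r31=11111 pc5: +32 =140
r32=100000 pc1: +2 =142
r33=100001 pc2: +4 =146
r34=100010 pc2: +4 =150
r35=100011 pc3: +8 =158
r36=100100 pc2: +4 =162
r37=100101 pc3: +8 =170
r38=100110 pc3: +8 =178
r39=100111 pc4: +16 =194
r40=101000 pc2: +4 =198
r41=101001 pc3: +8 =206
r42=101010 pc3: +8 =214
r43=101011 pc4: +16 =230
r44=101100 pc3: +8 =238
r45=101101 pc4: +16 =254
r46=101110 pc4: +16 =270
r47=101111 pc5: +32 =302
r48=110000 pc2: +4 =306
r49=110001 pc3: +8 =314
r50=110010 pc3: +8 =322
r51=110011 pc4: +16 =338
r52=110100 pc3: +8 =346
r53=110101 pc4: +16 =362
r54=110110 pc4: +16 =378
r55=110111 pc5: +32 =410
r56=111000 pc3: +8 =418
r57=111001 pc4: +16 =434
r58=111010 pc4: +16 =450

Answer: 450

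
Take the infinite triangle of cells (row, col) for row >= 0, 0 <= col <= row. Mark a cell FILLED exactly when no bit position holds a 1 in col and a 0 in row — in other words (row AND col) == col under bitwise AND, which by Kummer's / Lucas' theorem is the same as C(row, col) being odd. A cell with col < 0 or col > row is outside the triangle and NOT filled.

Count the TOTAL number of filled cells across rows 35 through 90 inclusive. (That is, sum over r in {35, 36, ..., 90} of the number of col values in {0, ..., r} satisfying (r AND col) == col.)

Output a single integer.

Answer: 786

Derivation:
r35=100011 pc3: +8 =8
r36=100100 pc2: +4 =12
r37=100101 pc3: +8 =20
r38=100110 pc3: +8 =28
r39=100111 pc4: +16 =44
r40=101000 pc2: +4 =48
r41=101001 pc3: +8 =56
r42=101010 pc3: +8 =64
r43=101011 pc4: +16 =80
r44=101100 pc3: +8 =88
r45=101101 pc4: +16 =104
r46=101110 pc4: +16 =120
r47=101111 pc5: +32 =152
r48=110000 pc2: +4 =156
r49=110001 pc3: +8 =164
r50=110010 pc3: +8 =172
r51=110011 pc4: +16 =188
r52=110100 pc3: +8 =196
r53=110101 pc4: +16 =212
r54=110110 pc4: +16 =228
r55=110111 pc5: +32 =260
r56=111000 pc3: +8 =268
r57=111001 pc4: +16 =284
r58=111010 pc4: +16 =300
r59=111011 pc5: +32 =332
r60=111100 pc4: +16 =348
r61=111101 pc5: +32 =380
r62=111110 pc5: +32 =412
r63=111111 pc6: +64 =476
r64=1000000 pc1: +2 =478
r65=1000001 pc2: +4 =482
r66=1000010 pc2: +4 =486
r67=1000011 pc3: +8 =494
r68=1000100 pc2: +4 =498
r69=1000101 pc3: +8 =506
r70=1000110 pc3: +8 =514
r71=1000111 pc4: +16 =530
r72=1001000 pc2: +4 =534
r73=1001001 pc3: +8 =542
r74=1001010 pc3: +8 =550
r75=1001011 pc4: +16 =566
r76=1001100 pc3: +8 =574
r77=1001101 pc4: +16 =590
r78=1001110 pc4: +16 =606
r79=1001111 pc5: +32 =638
r80=1010000 pc2: +4 =642
r81=1010001 pc3: +8 =650
r82=1010010 pc3: +8 =658
r83=1010011 pc4: +16 =674
r84=1010100 pc3: +8 =682
r85=1010101 pc4: +16 =698
r86=1010110 pc4: +16 =714
r87=1010111 pc5: +32 =746
r88=1011000 pc3: +8 =754
r89=1011001 pc4: +16 =770
r90=1011010 pc4: +16 =786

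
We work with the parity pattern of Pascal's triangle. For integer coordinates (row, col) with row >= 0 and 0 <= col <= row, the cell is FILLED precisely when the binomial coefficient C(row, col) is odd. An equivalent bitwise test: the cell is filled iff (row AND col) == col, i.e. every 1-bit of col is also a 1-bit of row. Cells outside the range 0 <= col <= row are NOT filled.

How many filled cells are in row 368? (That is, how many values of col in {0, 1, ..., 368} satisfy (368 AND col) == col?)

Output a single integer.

Answer: 16

Derivation:
368 in binary = 101110000
popcount(368) = number of 1-bits in 101110000 = 4
A col c satisfies (368 AND c) == c iff every set bit of c is also set in 368; each of the 4 set bits of 368 can independently be on or off in c.
count = 2^4 = 16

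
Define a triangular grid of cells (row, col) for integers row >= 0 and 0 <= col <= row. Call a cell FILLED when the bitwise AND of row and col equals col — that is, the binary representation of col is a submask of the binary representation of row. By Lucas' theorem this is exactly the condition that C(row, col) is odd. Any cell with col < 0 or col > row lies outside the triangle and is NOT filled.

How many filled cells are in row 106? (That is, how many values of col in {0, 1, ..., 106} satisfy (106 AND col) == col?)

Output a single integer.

106 in binary = 1101010
popcount(106) = number of 1-bits in 1101010 = 4
A col c satisfies (106 AND c) == c iff every set bit of c is also set in 106; each of the 4 set bits of 106 can independently be on or off in c.
count = 2^4 = 16

Answer: 16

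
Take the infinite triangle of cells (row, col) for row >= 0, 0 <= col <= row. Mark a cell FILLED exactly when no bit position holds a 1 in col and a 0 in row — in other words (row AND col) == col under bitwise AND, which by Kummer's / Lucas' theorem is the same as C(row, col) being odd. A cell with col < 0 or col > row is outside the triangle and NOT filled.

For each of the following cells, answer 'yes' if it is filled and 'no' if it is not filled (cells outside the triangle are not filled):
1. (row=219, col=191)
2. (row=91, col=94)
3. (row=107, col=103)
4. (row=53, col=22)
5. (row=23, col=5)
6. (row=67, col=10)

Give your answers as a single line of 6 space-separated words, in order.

Answer: no no no no yes no

Derivation:
(219,191): row=0b11011011, col=0b10111111, row AND col = 0b10011011 = 155; 155 != 191 -> empty
(91,94): col outside [0, 91] -> not filled
(107,103): row=0b1101011, col=0b1100111, row AND col = 0b1100011 = 99; 99 != 103 -> empty
(53,22): row=0b110101, col=0b10110, row AND col = 0b10100 = 20; 20 != 22 -> empty
(23,5): row=0b10111, col=0b101, row AND col = 0b101 = 5; 5 == 5 -> filled
(67,10): row=0b1000011, col=0b1010, row AND col = 0b10 = 2; 2 != 10 -> empty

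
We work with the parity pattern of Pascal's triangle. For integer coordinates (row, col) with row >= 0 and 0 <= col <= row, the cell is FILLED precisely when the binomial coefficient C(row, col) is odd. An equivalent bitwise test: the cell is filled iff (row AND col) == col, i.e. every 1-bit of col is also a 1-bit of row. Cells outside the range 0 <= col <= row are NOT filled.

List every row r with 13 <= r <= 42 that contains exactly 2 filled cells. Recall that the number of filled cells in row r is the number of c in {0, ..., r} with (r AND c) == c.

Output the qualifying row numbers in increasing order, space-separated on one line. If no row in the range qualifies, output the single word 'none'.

Row r has 2^popcount(r) filled cells, so we need popcount(r) = log2(2) = 1.
Scan r = 13..42 and keep those with exactly 1 one-bits:
r=13=1101 popcount=3 -> skip
r=14=1110 popcount=3 -> skip
r=15=1111 popcount=4 -> skip
r=16=10000 popcount=1 -> KEEP
r=17=10001 popcount=2 -> skip
r=18=10010 popcount=2 -> skip
r=19=10011 popcount=3 -> skip
r=20=10100 popcount=2 -> skip
r=21=10101 popcount=3 -> skip
r=22=10110 popcount=3 -> skip
r=23=10111 popcount=4 -> skip
r=24=11000 popcount=2 -> skip
r=25=11001 popcount=3 -> skip
r=26=11010 popcount=3 -> skip
r=27=11011 popcount=4 -> skip
r=28=11100 popcount=3 -> skip
r=29=11101 popcount=4 -> skip
r=30=11110 popcount=4 -> skip
r=31=11111 popcount=5 -> skip
r=32=100000 popcount=1 -> KEEP
r=33=100001 popcount=2 -> skip
r=34=100010 popcount=2 -> skip
r=35=100011 popcount=3 -> skip
r=36=100100 popcount=2 -> skip
r=37=100101 popcount=3 -> skip
r=38=100110 popcount=3 -> skip
r=39=100111 popcount=4 -> skip
r=40=101000 popcount=2 -> skip
r=41=101001 popcount=3 -> skip
r=42=101010 popcount=3 -> skip
Kept rows: 16 32

Answer: 16 32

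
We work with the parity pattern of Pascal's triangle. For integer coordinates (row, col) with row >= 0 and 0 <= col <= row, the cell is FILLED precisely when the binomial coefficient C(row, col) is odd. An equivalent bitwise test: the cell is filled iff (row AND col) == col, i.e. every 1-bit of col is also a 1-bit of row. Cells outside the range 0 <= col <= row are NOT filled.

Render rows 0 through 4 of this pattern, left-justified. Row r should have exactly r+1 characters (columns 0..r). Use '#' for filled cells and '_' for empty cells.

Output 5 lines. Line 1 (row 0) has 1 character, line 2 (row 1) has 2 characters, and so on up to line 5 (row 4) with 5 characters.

Answer: #
##
#_#
####
#___#

Derivation:
r0=0: #
r1=1: ##
r2=10: #_#
r3=11: ####
r4=100: #___#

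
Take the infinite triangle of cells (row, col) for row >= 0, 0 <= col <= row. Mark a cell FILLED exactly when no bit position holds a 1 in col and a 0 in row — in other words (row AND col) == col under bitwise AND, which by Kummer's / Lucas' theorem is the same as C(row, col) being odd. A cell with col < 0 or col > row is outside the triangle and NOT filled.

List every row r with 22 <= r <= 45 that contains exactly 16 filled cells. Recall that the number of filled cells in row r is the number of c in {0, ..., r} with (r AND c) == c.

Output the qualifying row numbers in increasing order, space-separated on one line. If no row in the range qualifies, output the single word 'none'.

Answer: 23 27 29 30 39 43 45

Derivation:
Row r has 2^popcount(r) filled cells, so we need popcount(r) = log2(16) = 4.
Scan r = 22..45 and keep those with exactly 4 one-bits:
r=22=10110 popcount=3 -> skip
r=23=10111 popcount=4 -> KEEP
r=24=11000 popcount=2 -> skip
r=25=11001 popcount=3 -> skip
r=26=11010 popcount=3 -> skip
r=27=11011 popcount=4 -> KEEP
r=28=11100 popcount=3 -> skip
r=29=11101 popcount=4 -> KEEP
r=30=11110 popcount=4 -> KEEP
r=31=11111 popcount=5 -> skip
r=32=100000 popcount=1 -> skip
r=33=100001 popcount=2 -> skip
r=34=100010 popcount=2 -> skip
r=35=100011 popcount=3 -> skip
r=36=100100 popcount=2 -> skip
r=37=100101 popcount=3 -> skip
r=38=100110 popcount=3 -> skip
r=39=100111 popcount=4 -> KEEP
r=40=101000 popcount=2 -> skip
r=41=101001 popcount=3 -> skip
r=42=101010 popcount=3 -> skip
r=43=101011 popcount=4 -> KEEP
r=44=101100 popcount=3 -> skip
r=45=101101 popcount=4 -> KEEP
Kept rows: 23 27 29 30 39 43 45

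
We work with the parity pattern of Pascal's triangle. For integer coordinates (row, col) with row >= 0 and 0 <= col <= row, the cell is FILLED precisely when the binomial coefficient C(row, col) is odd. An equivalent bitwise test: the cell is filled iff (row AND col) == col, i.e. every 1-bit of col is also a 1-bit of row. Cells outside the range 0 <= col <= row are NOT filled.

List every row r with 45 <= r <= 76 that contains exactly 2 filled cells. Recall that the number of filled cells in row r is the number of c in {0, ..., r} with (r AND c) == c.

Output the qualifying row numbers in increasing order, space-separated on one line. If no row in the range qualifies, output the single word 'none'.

Row r has 2^popcount(r) filled cells, so we need popcount(r) = log2(2) = 1.
Scan r = 45..76 and keep those with exactly 1 one-bits:
r=45=101101 popcount=4 -> skip
r=46=101110 popcount=4 -> skip
r=47=101111 popcount=5 -> skip
r=48=110000 popcount=2 -> skip
r=49=110001 popcount=3 -> skip
r=50=110010 popcount=3 -> skip
r=51=110011 popcount=4 -> skip
r=52=110100 popcount=3 -> skip
r=53=110101 popcount=4 -> skip
r=54=110110 popcount=4 -> skip
r=55=110111 popcount=5 -> skip
r=56=111000 popcount=3 -> skip
r=57=111001 popcount=4 -> skip
r=58=111010 popcount=4 -> skip
r=59=111011 popcount=5 -> skip
r=60=111100 popcount=4 -> skip
r=61=111101 popcount=5 -> skip
r=62=111110 popcount=5 -> skip
r=63=111111 popcount=6 -> skip
r=64=1000000 popcount=1 -> KEEP
r=65=1000001 popcount=2 -> skip
r=66=1000010 popcount=2 -> skip
r=67=1000011 popcount=3 -> skip
r=68=1000100 popcount=2 -> skip
r=69=1000101 popcount=3 -> skip
r=70=1000110 popcount=3 -> skip
r=71=1000111 popcount=4 -> skip
r=72=1001000 popcount=2 -> skip
r=73=1001001 popcount=3 -> skip
r=74=1001010 popcount=3 -> skip
r=75=1001011 popcount=4 -> skip
r=76=1001100 popcount=3 -> skip
Kept rows: 64

Answer: 64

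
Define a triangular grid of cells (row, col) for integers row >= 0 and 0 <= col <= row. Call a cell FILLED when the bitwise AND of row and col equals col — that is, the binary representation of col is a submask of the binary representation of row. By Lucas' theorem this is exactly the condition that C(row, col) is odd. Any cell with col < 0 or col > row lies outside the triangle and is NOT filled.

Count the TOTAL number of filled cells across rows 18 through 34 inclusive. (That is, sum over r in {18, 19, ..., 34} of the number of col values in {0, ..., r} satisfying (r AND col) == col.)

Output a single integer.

Answer: 166

Derivation:
r18=10010 pc2: +4 =4
r19=10011 pc3: +8 =12
r20=10100 pc2: +4 =16
r21=10101 pc3: +8 =24
r22=10110 pc3: +8 =32
r23=10111 pc4: +16 =48
r24=11000 pc2: +4 =52
r25=11001 pc3: +8 =60
r26=11010 pc3: +8 =68
r27=11011 pc4: +16 =84
r28=11100 pc3: +8 =92
r29=11101 pc4: +16 =108
r30=11110 pc4: +16 =124
r31=11111 pc5: +32 =156
r32=100000 pc1: +2 =158
r33=100001 pc2: +4 =162
r34=100010 pc2: +4 =166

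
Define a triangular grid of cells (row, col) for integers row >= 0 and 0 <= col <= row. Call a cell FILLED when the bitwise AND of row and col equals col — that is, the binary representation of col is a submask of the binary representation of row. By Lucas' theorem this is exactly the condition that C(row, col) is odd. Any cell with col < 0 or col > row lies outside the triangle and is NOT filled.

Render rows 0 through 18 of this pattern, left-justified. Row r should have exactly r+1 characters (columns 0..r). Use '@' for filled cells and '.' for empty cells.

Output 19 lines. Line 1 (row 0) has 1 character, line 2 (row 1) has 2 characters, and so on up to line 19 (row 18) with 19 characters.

r0=0: @
r1=1: @@
r2=10: @.@
r3=11: @@@@
r4=100: @...@
r5=101: @@..@@
r6=110: @.@.@.@
r7=111: @@@@@@@@
r8=1000: @.......@
r9=1001: @@......@@
r10=1010: @.@.....@.@
r11=1011: @@@@....@@@@
r12=1100: @...@...@...@
r13=1101: @@..@@..@@..@@
r14=1110: @.@.@.@.@.@.@.@
r15=1111: @@@@@@@@@@@@@@@@
r16=10000: @...............@
r17=10001: @@..............@@
r18=10010: @.@.............@.@

Answer: @
@@
@.@
@@@@
@...@
@@..@@
@.@.@.@
@@@@@@@@
@.......@
@@......@@
@.@.....@.@
@@@@....@@@@
@...@...@...@
@@..@@..@@..@@
@.@.@.@.@.@.@.@
@@@@@@@@@@@@@@@@
@...............@
@@..............@@
@.@.............@.@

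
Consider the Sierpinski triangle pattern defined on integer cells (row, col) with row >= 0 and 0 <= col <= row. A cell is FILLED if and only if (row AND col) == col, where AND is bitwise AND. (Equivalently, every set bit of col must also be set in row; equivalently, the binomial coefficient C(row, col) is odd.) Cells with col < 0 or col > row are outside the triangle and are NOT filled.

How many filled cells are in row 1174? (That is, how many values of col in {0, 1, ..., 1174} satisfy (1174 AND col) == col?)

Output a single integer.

Answer: 32

Derivation:
1174 in binary = 10010010110
popcount(1174) = number of 1-bits in 10010010110 = 5
A col c satisfies (1174 AND c) == c iff every set bit of c is also set in 1174; each of the 5 set bits of 1174 can independently be on or off in c.
count = 2^5 = 32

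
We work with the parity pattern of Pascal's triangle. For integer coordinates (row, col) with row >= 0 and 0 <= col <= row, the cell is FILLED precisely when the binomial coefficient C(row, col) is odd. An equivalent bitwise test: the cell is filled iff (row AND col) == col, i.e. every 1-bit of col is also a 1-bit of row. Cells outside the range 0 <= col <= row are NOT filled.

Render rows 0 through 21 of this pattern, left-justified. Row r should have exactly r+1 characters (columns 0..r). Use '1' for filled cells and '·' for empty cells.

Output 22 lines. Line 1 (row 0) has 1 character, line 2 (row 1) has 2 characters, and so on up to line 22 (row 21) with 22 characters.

Answer: 1
11
1·1
1111
1···1
11··11
1·1·1·1
11111111
1·······1
11······11
1·1·····1·1
1111····1111
1···1···1···1
11··11··11··11
1·1·1·1·1·1·1·1
1111111111111111
1···············1
11··············11
1·1·············1·1
1111············1111
1···1···········1···1
11··11··········11··11

Derivation:
r0=0: 1
r1=1: 11
r2=10: 1·1
r3=11: 1111
r4=100: 1···1
r5=101: 11··11
r6=110: 1·1·1·1
r7=111: 11111111
r8=1000: 1·······1
r9=1001: 11······11
r10=1010: 1·1·····1·1
r11=1011: 1111····1111
r12=1100: 1···1···1···1
r13=1101: 11··11··11··11
r14=1110: 1·1·1·1·1·1·1·1
r15=1111: 1111111111111111
r16=10000: 1···············1
r17=10001: 11··············11
r18=10010: 1·1·············1·1
r19=10011: 1111············1111
r20=10100: 1···1···········1···1
r21=10101: 11··11··········11··11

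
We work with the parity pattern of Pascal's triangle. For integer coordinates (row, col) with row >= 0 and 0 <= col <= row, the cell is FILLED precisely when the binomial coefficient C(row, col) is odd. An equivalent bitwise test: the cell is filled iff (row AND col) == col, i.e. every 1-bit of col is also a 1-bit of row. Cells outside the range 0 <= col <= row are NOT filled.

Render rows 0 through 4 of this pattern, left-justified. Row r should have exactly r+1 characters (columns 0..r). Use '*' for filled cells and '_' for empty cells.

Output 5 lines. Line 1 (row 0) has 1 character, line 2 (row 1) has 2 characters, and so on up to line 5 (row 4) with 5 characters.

Answer: *
**
*_*
****
*___*

Derivation:
r0=0: *
r1=1: **
r2=10: *_*
r3=11: ****
r4=100: *___*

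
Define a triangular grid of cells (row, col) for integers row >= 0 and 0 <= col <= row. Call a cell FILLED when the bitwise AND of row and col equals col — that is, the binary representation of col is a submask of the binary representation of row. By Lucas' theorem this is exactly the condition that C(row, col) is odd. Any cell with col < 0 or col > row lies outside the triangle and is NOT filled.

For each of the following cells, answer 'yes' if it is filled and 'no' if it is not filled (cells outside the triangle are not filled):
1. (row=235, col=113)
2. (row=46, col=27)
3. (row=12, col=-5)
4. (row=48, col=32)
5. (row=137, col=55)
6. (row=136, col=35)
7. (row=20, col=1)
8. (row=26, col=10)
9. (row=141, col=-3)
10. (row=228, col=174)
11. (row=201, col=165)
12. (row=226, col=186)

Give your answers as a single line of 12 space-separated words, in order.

(235,113): row=0b11101011, col=0b1110001, row AND col = 0b1100001 = 97; 97 != 113 -> empty
(46,27): row=0b101110, col=0b11011, row AND col = 0b1010 = 10; 10 != 27 -> empty
(12,-5): col outside [0, 12] -> not filled
(48,32): row=0b110000, col=0b100000, row AND col = 0b100000 = 32; 32 == 32 -> filled
(137,55): row=0b10001001, col=0b110111, row AND col = 0b1 = 1; 1 != 55 -> empty
(136,35): row=0b10001000, col=0b100011, row AND col = 0b0 = 0; 0 != 35 -> empty
(20,1): row=0b10100, col=0b1, row AND col = 0b0 = 0; 0 != 1 -> empty
(26,10): row=0b11010, col=0b1010, row AND col = 0b1010 = 10; 10 == 10 -> filled
(141,-3): col outside [0, 141] -> not filled
(228,174): row=0b11100100, col=0b10101110, row AND col = 0b10100100 = 164; 164 != 174 -> empty
(201,165): row=0b11001001, col=0b10100101, row AND col = 0b10000001 = 129; 129 != 165 -> empty
(226,186): row=0b11100010, col=0b10111010, row AND col = 0b10100010 = 162; 162 != 186 -> empty

Answer: no no no yes no no no yes no no no no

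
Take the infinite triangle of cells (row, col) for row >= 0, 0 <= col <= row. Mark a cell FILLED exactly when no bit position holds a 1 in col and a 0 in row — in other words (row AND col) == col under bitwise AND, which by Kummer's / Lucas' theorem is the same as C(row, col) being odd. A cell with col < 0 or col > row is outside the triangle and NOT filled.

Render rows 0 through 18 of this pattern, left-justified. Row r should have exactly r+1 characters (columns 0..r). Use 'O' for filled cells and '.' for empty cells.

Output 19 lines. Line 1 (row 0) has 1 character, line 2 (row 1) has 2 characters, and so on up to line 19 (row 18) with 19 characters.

Answer: O
OO
O.O
OOOO
O...O
OO..OO
O.O.O.O
OOOOOOOO
O.......O
OO......OO
O.O.....O.O
OOOO....OOOO
O...O...O...O
OO..OO..OO..OO
O.O.O.O.O.O.O.O
OOOOOOOOOOOOOOOO
O...............O
OO..............OO
O.O.............O.O

Derivation:
r0=0: O
r1=1: OO
r2=10: O.O
r3=11: OOOO
r4=100: O...O
r5=101: OO..OO
r6=110: O.O.O.O
r7=111: OOOOOOOO
r8=1000: O.......O
r9=1001: OO......OO
r10=1010: O.O.....O.O
r11=1011: OOOO....OOOO
r12=1100: O...O...O...O
r13=1101: OO..OO..OO..OO
r14=1110: O.O.O.O.O.O.O.O
r15=1111: OOOOOOOOOOOOOOOO
r16=10000: O...............O
r17=10001: OO..............OO
r18=10010: O.O.............O.O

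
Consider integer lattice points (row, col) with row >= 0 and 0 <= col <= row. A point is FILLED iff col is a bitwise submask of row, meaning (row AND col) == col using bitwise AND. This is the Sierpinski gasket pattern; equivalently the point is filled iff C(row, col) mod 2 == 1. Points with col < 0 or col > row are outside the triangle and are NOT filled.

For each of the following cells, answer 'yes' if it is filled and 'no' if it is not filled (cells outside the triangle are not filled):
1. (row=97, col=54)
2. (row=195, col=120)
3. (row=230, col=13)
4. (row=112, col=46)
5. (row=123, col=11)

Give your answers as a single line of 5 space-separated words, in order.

(97,54): row=0b1100001, col=0b110110, row AND col = 0b100000 = 32; 32 != 54 -> empty
(195,120): row=0b11000011, col=0b1111000, row AND col = 0b1000000 = 64; 64 != 120 -> empty
(230,13): row=0b11100110, col=0b1101, row AND col = 0b100 = 4; 4 != 13 -> empty
(112,46): row=0b1110000, col=0b101110, row AND col = 0b100000 = 32; 32 != 46 -> empty
(123,11): row=0b1111011, col=0b1011, row AND col = 0b1011 = 11; 11 == 11 -> filled

Answer: no no no no yes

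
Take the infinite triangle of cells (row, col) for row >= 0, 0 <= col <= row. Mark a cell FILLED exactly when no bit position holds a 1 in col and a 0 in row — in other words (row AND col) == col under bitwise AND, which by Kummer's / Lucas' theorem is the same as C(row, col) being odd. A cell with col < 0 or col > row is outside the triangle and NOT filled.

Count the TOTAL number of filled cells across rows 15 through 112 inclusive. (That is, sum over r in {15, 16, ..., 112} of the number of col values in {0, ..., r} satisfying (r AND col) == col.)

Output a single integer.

r15=1111 pc4: +16 =16
r16=10000 pc1: +2 =18
r17=10001 pc2: +4 =22
r18=10010 pc2: +4 =26
r19=10011 pc3: +8 =34
r20=10100 pc2: +4 =38
r21=10101 pc3: +8 =46
r22=10110 pc3: +8 =54
r23=10111 pc4: +16 =70
r24=11000 pc2: +4 =74
r25=11001 pc3: +8 =82
r26=11010 pc3: +8 =90
r27=11011 pc4: +16 =106
r28=11100 pc3: +8 =114
r29=11101 pc4: +16 =130
r30=11110 pc4: +16 =146
r31=11111 pc5: +32 =178
r32=100000 pc1: +2 =180
r33=100001 pc2: +4 =184
r34=100010 pc2: +4 =188
r35=100011 pc3: +8 =196
r36=100100 pc2: +4 =200
r37=100101 pc3: +8 =208
r38=100110 pc3: +8 =216
r39=100111 pc4: +16 =232
r40=101000 pc2: +4 =236
r41=101001 pc3: +8 =244
r42=101010 pc3: +8 =252
r43=101011 pc4: +16 =268
r44=101100 pc3: +8 =276
r45=101101 pc4: +16 =292
r46=101110 pc4: +16 =308
r47=101111 pc5: +32 =340
r48=110000 pc2: +4 =344
r49=110001 pc3: +8 =352
r50=110010 pc3: +8 =360
r51=110011 pc4: +16 =376
r52=110100 pc3: +8 =384
r53=110101 pc4: +16 =400
r54=110110 pc4: +16 =416
r55=110111 pc5: +32 =448
r56=111000 pc3: +8 =456
r57=111001 pc4: +16 =472
r58=111010 pc4: +16 =488
r59=111011 pc5: +32 =520
r60=111100 pc4: +16 =536
r61=111101 pc5: +32 =568
r62=111110 pc5: +32 =600
r63=111111 pc6: +64 =664
r64=1000000 pc1: +2 =666
r65=1000001 pc2: +4 =670
r66=1000010 pc2: +4 =674
r67=1000011 pc3: +8 =682
r68=1000100 pc2: +4 =686
r69=1000101 pc3: +8 =694
r70=1000110 pc3: +8 =702
r71=1000111 pc4: +16 =718
r72=1001000 pc2: +4 =722
r73=1001001 pc3: +8 =730
r74=1001010 pc3: +8 =738
r75=1001011 pc4: +16 =754
r76=1001100 pc3: +8 =762
r77=1001101 pc4: +16 =778
r78=1001110 pc4: +16 =794
r79=1001111 pc5: +32 =826
r80=1010000 pc2: +4 =830
r81=1010001 pc3: +8 =838
r82=1010010 pc3: +8 =846
r83=1010011 pc4: +16 =862
r84=1010100 pc3: +8 =870
r85=1010101 pc4: +16 =886
r86=1010110 pc4: +16 =902
r87=1010111 pc5: +32 =934
r88=1011000 pc3: +8 =942
r89=1011001 pc4: +16 =958
r90=1011010 pc4: +16 =974
r91=1011011 pc5: +32 =1006
r92=1011100 pc4: +16 =1022
r93=1011101 pc5: +32 =1054
r94=1011110 pc5: +32 =1086
r95=1011111 pc6: +64 =1150
r96=1100000 pc2: +4 =1154
r97=1100001 pc3: +8 =1162
r98=1100010 pc3: +8 =1170
r99=1100011 pc4: +16 =1186
r100=1100100 pc3: +8 =1194
r101=1100101 pc4: +16 =1210
r102=1100110 pc4: +16 =1226
r103=1100111 pc5: +32 =1258
r104=1101000 pc3: +8 =1266
r105=1101001 pc4: +16 =1282
r106=1101010 pc4: +16 =1298
r107=1101011 pc5: +32 =1330
r108=1101100 pc4: +16 =1346
r109=1101101 pc5: +32 =1378
r110=1101110 pc5: +32 =1410
r111=1101111 pc6: +64 =1474
r112=1110000 pc3: +8 =1482

Answer: 1482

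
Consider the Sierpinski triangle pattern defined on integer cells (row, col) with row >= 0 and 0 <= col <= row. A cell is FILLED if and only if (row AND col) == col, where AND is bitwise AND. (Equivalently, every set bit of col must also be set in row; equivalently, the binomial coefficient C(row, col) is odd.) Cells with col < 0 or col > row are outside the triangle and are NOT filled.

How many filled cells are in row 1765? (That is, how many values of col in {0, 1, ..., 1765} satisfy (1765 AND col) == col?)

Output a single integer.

1765 in binary = 11011100101
popcount(1765) = number of 1-bits in 11011100101 = 7
A col c satisfies (1765 AND c) == c iff every set bit of c is also set in 1765; each of the 7 set bits of 1765 can independently be on or off in c.
count = 2^7 = 128

Answer: 128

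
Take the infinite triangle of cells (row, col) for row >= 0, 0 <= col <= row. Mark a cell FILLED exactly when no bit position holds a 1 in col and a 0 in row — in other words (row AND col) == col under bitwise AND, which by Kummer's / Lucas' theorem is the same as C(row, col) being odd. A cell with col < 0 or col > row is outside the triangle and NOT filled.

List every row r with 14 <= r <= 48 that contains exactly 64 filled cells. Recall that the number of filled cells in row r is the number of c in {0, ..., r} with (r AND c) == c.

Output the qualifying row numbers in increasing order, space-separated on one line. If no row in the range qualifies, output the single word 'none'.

Row r has 2^popcount(r) filled cells, so we need popcount(r) = log2(64) = 6.
Scan r = 14..48 and keep those with exactly 6 one-bits:
r=14=1110 popcount=3 -> skip
r=15=1111 popcount=4 -> skip
r=16=10000 popcount=1 -> skip
r=17=10001 popcount=2 -> skip
r=18=10010 popcount=2 -> skip
r=19=10011 popcount=3 -> skip
r=20=10100 popcount=2 -> skip
r=21=10101 popcount=3 -> skip
r=22=10110 popcount=3 -> skip
r=23=10111 popcount=4 -> skip
r=24=11000 popcount=2 -> skip
r=25=11001 popcount=3 -> skip
r=26=11010 popcount=3 -> skip
r=27=11011 popcount=4 -> skip
r=28=11100 popcount=3 -> skip
r=29=11101 popcount=4 -> skip
r=30=11110 popcount=4 -> skip
r=31=11111 popcount=5 -> skip
r=32=100000 popcount=1 -> skip
r=33=100001 popcount=2 -> skip
r=34=100010 popcount=2 -> skip
r=35=100011 popcount=3 -> skip
r=36=100100 popcount=2 -> skip
r=37=100101 popcount=3 -> skip
r=38=100110 popcount=3 -> skip
r=39=100111 popcount=4 -> skip
r=40=101000 popcount=2 -> skip
r=41=101001 popcount=3 -> skip
r=42=101010 popcount=3 -> skip
r=43=101011 popcount=4 -> skip
r=44=101100 popcount=3 -> skip
r=45=101101 popcount=4 -> skip
r=46=101110 popcount=4 -> skip
r=47=101111 popcount=5 -> skip
r=48=110000 popcount=2 -> skip
Kept rows: none

Answer: none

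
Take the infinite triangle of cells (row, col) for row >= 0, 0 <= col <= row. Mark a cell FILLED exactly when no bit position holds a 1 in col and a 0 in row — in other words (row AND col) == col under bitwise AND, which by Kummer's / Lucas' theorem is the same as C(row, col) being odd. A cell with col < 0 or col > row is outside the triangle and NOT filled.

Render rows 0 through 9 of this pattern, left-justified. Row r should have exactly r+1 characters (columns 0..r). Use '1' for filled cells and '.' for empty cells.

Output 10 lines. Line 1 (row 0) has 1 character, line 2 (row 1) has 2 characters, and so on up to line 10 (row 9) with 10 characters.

r0=0: 1
r1=1: 11
r2=10: 1.1
r3=11: 1111
r4=100: 1...1
r5=101: 11..11
r6=110: 1.1.1.1
r7=111: 11111111
r8=1000: 1.......1
r9=1001: 11......11

Answer: 1
11
1.1
1111
1...1
11..11
1.1.1.1
11111111
1.......1
11......11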